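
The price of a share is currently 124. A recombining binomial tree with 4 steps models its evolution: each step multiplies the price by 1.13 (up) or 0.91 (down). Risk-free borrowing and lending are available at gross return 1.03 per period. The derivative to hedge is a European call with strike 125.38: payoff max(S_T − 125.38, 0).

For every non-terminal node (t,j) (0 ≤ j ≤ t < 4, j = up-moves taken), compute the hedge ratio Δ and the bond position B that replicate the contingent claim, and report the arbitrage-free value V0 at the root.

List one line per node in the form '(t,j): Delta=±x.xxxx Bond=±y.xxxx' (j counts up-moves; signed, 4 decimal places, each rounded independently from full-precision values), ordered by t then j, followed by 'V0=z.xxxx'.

No-arbitrage ⇒ martingale measure with p* = (R−d)/(u−d) = 0.5455.
Payoff layer (t=4): V(4,0)=0.0000, V(4,1)=0.0000, V(4,2)=5.7377, V(4,3)=37.4365, V(4,4)=76.7987
  t=3,j=0: stock 93.4428 → up 105.5904 (V=0.0000), down 85.0330 (V=0.0000). Price 0.0000; hedge Δ=0.0000, bond B=0.0000.
  t=3,j=1: stock 116.0334 → up 131.1177 (V=5.7377), down 105.5904 (V=0.0000). Price 3.0385; hedge Δ=0.2248, bond B=-23.0420.
  t=3,j=2: stock 144.0854 → up 162.8165 (V=37.4365), down 131.1177 (V=5.7377). Price 22.3572; hedge Δ=1.0000, bond B=-121.7282.
  t=3,j=3: stock 178.9192 → up 202.1787 (V=76.7987), down 162.8165 (V=37.4365). Price 57.1911; hedge Δ=1.0000, bond B=-121.7282.
  t=2,j=0: stock 102.6844 → up 116.0334 (V=3.0385), down 93.4428 (V=0.0000). Price 1.6091; hedge Δ=0.1345, bond B=-12.2023.
  t=2,j=1: stock 127.5092 → up 144.0854 (V=22.3572), down 116.0334 (V=3.0385). Price 13.1806; hedge Δ=0.6887, bond B=-74.6319.
  t=2,j=2: stock 158.3356 → up 178.9192 (V=57.1911), down 144.0854 (V=22.3572). Price 40.1529; hedge Δ=1.0000, bond B=-118.1827.
  t=1,j=0: stock 112.8400 → up 127.5092 (V=13.1806), down 102.6844 (V=1.6091). Price 7.6901; hedge Δ=0.4661, bond B=-44.9076.
  t=1,j=1: stock 140.1200 → up 158.3356 (V=40.1529), down 127.5092 (V=13.1806). Price 27.0804; hedge Δ=0.8750, bond B=-95.5212.
  t=0,j=0: stock 124.0000 → up 140.1200 (V=27.0804), down 112.8400 (V=7.6901). Price 17.7346; hedge Δ=0.7108, bond B=-70.4029.
Check: Δ(0,0)·S0 + B(0,0) = 17.7346 = V0.

(0,0): Delta=0.7108 Bond=-70.4029
(1,0): Delta=0.4661 Bond=-44.9076
(1,1): Delta=0.8750 Bond=-95.5212
(2,0): Delta=0.1345 Bond=-12.2023
(2,1): Delta=0.6887 Bond=-74.6319
(2,2): Delta=1.0000 Bond=-118.1827
(3,0): Delta=0.0000 Bond=0.0000
(3,1): Delta=0.2248 Bond=-23.0420
(3,2): Delta=1.0000 Bond=-121.7282
(3,3): Delta=1.0000 Bond=-121.7282
V0=17.7346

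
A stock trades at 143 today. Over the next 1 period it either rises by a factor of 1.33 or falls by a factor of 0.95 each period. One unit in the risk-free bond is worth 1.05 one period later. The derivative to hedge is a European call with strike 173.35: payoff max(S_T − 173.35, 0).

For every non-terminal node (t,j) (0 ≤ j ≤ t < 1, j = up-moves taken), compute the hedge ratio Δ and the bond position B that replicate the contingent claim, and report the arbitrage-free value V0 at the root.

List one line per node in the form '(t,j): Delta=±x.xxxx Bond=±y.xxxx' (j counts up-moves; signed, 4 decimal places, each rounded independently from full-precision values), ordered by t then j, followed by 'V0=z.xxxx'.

Since d<R<u, set p* = (R−d)/(u−d) = 0.2632; price each node as the discounted p*-expectation of its children.
Terminal values V(1,·): V(1,0)=0.0000, V(1,1)=16.8400
Node (0,0) S=143.0000: V=(p*·16.8400+(1−p*)·0.0000)/1.05=4.2206; Δ=(16.8400−0.0000)/(190.1900−135.8500)=0.3099; B=V−Δ·S=-40.0952
Root portfolio cost Δ·143+B reproduces V0=4.2206.

(0,0): Delta=0.3099 Bond=-40.0952
V0=4.2206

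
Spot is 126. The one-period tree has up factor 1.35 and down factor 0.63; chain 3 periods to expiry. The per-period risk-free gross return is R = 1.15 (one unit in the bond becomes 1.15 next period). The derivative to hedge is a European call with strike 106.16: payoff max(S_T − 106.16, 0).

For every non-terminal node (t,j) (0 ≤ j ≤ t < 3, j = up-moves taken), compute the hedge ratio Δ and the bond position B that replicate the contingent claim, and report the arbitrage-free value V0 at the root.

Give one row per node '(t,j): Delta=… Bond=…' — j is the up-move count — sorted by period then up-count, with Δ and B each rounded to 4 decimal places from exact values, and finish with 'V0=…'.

(0,0): Delta=0.8476 Bond=-45.2987
(1,0): Delta=0.4232 Bond=-18.4017
(1,1): Delta=0.9238 Bond=-65.0519
(2,0): Delta=0.0000 Bond=0.0000
(2,1): Delta=0.4991 Bond=-29.3011
(2,2): Delta=1.0000 Bond=-92.3130
V0=61.4984

No-arbitrage ⇒ martingale measure with p* = (R−d)/(u−d) = 0.7222.
Terminal values V(3,·): V(3,0)=0.0000, V(3,1)=0.0000, V(3,2)=38.5101, V(3,3)=203.8473
(2,0): S=50.0094. Δ = (V_up−V_dn)/(S_up−S_dn) = (0.0000−0.0000)/(67.5127−31.5059) = 0.0000. V = [p*·0.0000 + (1−p*)·0.0000]/1.15 = 0.0000. B = V − Δ·S = 0.0000.
(2,1): S=107.1630. Δ = (V_up−V_dn)/(S_up−S_dn) = (38.5101−0.0000)/(144.6701−67.5127) = 0.4991. V = [p*·38.5101 + (1−p*)·0.0000]/1.15 = 24.1851. B = V − Δ·S = -29.3011.
(2,2): S=229.6350. Δ = (V_up−V_dn)/(S_up−S_dn) = (203.8473−38.5101)/(310.0073−144.6701) = 1.0000. V = [p*·203.8473 + (1−p*)·38.5101]/1.15 = 137.3220. B = V − Δ·S = -92.3130.
(1,0): S=79.3800. Δ = (V_up−V_dn)/(S_up−S_dn) = (24.1851−0.0000)/(107.1630−50.0094) = 0.4232. V = [p*·24.1851 + (1−p*)·0.0000]/1.15 = 15.1887. B = V − Δ·S = -18.4017.
(1,1): S=170.1000. Δ = (V_up−V_dn)/(S_up−S_dn) = (137.3220−24.1851)/(229.6350−107.1630) = 0.9238. V = [p*·137.3220 + (1−p*)·24.1851]/1.15 = 92.0826. B = V − Δ·S = -65.0519.
(0,0): S=126.0000. Δ = (V_up−V_dn)/(S_up−S_dn) = (92.0826−15.1887)/(170.1000−79.3800) = 0.8476. V = [p*·92.0826 + (1−p*)·15.1887]/1.15 = 61.4984. B = V − Δ·S = -45.2987.
Root portfolio cost Δ·126+B reproduces V0=61.4984.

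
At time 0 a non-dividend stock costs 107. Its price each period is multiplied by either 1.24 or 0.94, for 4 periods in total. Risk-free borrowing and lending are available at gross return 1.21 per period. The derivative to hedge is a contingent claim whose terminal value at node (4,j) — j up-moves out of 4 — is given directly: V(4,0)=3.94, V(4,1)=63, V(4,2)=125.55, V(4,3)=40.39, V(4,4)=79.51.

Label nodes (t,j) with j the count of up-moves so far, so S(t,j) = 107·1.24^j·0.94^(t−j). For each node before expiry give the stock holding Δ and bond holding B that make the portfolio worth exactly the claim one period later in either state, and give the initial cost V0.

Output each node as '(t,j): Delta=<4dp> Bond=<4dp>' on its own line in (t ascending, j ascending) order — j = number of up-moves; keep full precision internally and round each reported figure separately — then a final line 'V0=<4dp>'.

(0,0): Delta=0.1683 Bond=14.7715
(1,0): Delta=-1.2932 Bond=164.8728
(1,1): Delta=0.2914 Bond=1.5403
(2,0): Delta=1.8124 Bond=-94.1209
(2,1): Delta=-1.5548 Bond=232.1202
(2,2): Delta=0.4469 Bond=-23.7203
(3,0): Delta=2.2152 Bond=-149.6815
(3,1): Delta=1.7785 Bond=-109.9091
(3,2): Delta=-1.8355 Bond=324.2848
(3,3): Delta=0.6392 Bond=-67.9223
V0=32.7829

Risk-neutral probability p* = (R−d)/(u−d) = (1.21−0.94)/(1.24−0.94) = 0.9000.
Terminal values V(4,·): V(4,0)=3.9400, V(4,1)=63.0000, V(4,2)=125.5500, V(4,3)=40.3900, V(4,4)=79.5100
(3,0): S=88.8725. Δ = (V_up−V_dn)/(S_up−S_dn) = (63.0000−3.9400)/(110.2019−83.5401) = 2.2152. V = [p*·63.0000 + (1−p*)·3.9400]/1.21 = 47.1851. B = V − Δ·S = -149.6815.
(3,1): S=117.2360. Δ = (V_up−V_dn)/(S_up−S_dn) = (125.5500−63.0000)/(145.3727−110.2019) = 1.7785. V = [p*·125.5500 + (1−p*)·63.0000]/1.21 = 98.5909. B = V − Δ·S = -109.9091.
(3,2): S=154.6518. Δ = (V_up−V_dn)/(S_up−S_dn) = (40.3900−125.5500)/(191.7682−145.3727) = -1.8355. V = [p*·40.3900 + (1−p*)·125.5500]/1.21 = 40.4182. B = V − Δ·S = 324.2848.
(3,3): S=204.0088. Δ = (V_up−V_dn)/(S_up−S_dn) = (79.5100−40.3900)/(252.9709−191.7682) = 0.6392. V = [p*·79.5100 + (1−p*)·40.3900]/1.21 = 62.4777. B = V − Δ·S = -67.9223.
(2,0): S=94.5452. Δ = (V_up−V_dn)/(S_up−S_dn) = (98.5909−47.1851)/(117.2360−88.8725) = 1.8124. V = [p*·98.5909 + (1−p*)·47.1851]/1.21 = 77.2317. B = V − Δ·S = -94.1209.
(2,1): S=124.7192. Δ = (V_up−V_dn)/(S_up−S_dn) = (40.4182−98.5909)/(154.6518−117.2360) = -1.5548. V = [p*·40.4182 + (1−p*)·98.5909]/1.21 = 38.2111. B = V − Δ·S = 232.1202.
(2,2): S=164.5232. Δ = (V_up−V_dn)/(S_up−S_dn) = (62.4777−40.4182)/(204.0088−154.6518) = 0.4469. V = [p*·62.4777 + (1−p*)·40.4182]/1.21 = 49.8114. B = V − Δ·S = -23.7203.
(1,0): S=100.5800. Δ = (V_up−V_dn)/(S_up−S_dn) = (38.2111−77.2317)/(124.7192−94.5452) = -1.2932. V = [p*·38.2111 + (1−p*)·77.2317]/1.21 = 34.8043. B = V − Δ·S = 164.8728.
(1,1): S=132.6800. Δ = (V_up−V_dn)/(S_up−S_dn) = (49.8114−38.2111)/(164.5232−124.7192) = 0.2914. V = [p*·49.8114 + (1−p*)·38.2111]/1.21 = 40.2077. B = V − Δ·S = 1.5403.
(0,0): S=107.0000. Δ = (V_up−V_dn)/(S_up−S_dn) = (40.2077−34.8043)/(132.6800−100.5800) = 0.1683. V = [p*·40.2077 + (1−p*)·34.8043]/1.21 = 32.7829. B = V − Δ·S = 14.7715.
Check: Δ(0,0)·S0 + B(0,0) = 32.7829 = V0.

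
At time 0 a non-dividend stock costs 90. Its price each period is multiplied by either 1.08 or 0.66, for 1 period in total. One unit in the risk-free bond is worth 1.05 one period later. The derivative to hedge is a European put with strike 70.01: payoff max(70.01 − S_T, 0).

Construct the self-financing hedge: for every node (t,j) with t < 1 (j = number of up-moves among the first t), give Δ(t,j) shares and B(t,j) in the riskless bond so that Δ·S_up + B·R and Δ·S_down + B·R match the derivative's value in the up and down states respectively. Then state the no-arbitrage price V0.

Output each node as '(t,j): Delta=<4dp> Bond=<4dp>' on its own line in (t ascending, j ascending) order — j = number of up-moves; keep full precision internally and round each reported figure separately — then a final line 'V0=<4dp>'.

(0,0): Delta=-0.2807 Bond=25.9837
V0=0.7218

Since d<R<u, set p* = (R−d)/(u−d) = 0.9286; price each node as the discounted p*-expectation of its children.
Terminal values V(1,·): V(1,0)=10.6100, V(1,1)=0.0000
  t=0,j=0: stock 90.0000 → up 97.2000 (V=0.0000), down 59.4000 (V=10.6100). Price 0.7218; hedge Δ=-0.2807, bond B=25.9837.
Root portfolio cost Δ·90+B reproduces V0=0.7218.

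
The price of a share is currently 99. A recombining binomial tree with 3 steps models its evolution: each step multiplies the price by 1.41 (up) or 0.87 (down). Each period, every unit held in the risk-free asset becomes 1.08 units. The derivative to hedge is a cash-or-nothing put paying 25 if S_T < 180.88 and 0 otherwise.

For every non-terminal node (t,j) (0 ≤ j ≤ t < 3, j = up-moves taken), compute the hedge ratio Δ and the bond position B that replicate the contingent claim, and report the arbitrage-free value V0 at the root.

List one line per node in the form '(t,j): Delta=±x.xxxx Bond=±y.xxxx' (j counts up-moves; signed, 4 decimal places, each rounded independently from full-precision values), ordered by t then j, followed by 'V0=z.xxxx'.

No-arbitrage ⇒ martingale measure with p* = (R−d)/(u−d) = 0.3889.
Terminal values V(3,·): V(3,0)=25.0000, V(3,1)=25.0000, V(3,2)=25.0000, V(3,3)=0.0000
Node (2,0) S=74.9331: V=(p*·25.0000+(1−p*)·25.0000)/1.08=23.1481; Δ=(25.0000−25.0000)/(105.6557−65.1918)=0.0000; B=V−Δ·S=23.1481
Node (2,1) S=121.4433: V=(p*·25.0000+(1−p*)·25.0000)/1.08=23.1481; Δ=(25.0000−25.0000)/(171.2351−105.6557)=0.0000; B=V−Δ·S=23.1481
Node (2,2) S=196.8219: V=(p*·0.0000+(1−p*)·25.0000)/1.08=14.1461; Δ=(0.0000−25.0000)/(277.5189−171.2351)=-0.2352; B=V−Δ·S=60.4424
Node (1,0) S=86.1300: V=(p*·23.1481+(1−p*)·23.1481)/1.08=21.4335; Δ=(23.1481−23.1481)/(121.4433−74.9331)=0.0000; B=V−Δ·S=21.4335
Node (1,1) S=139.5900: V=(p*·14.1461+(1−p*)·23.1481)/1.08=18.1920; Δ=(14.1461−23.1481)/(196.8219−121.4433)=-0.1194; B=V−Δ·S=34.8625
Node (0,0) S=99.0000: V=(p*·18.1920+(1−p*)·21.4335)/1.08=18.6786; Δ=(18.1920−21.4335)/(139.5900−86.1300)=-0.0606; B=V−Δ·S=24.6813
Root portfolio cost Δ·99+B reproduces V0=18.6786.

(0,0): Delta=-0.0606 Bond=24.6813
(1,0): Delta=0.0000 Bond=21.4335
(1,1): Delta=-0.1194 Bond=34.8625
(2,0): Delta=0.0000 Bond=23.1481
(2,1): Delta=0.0000 Bond=23.1481
(2,2): Delta=-0.2352 Bond=60.4424
V0=18.6786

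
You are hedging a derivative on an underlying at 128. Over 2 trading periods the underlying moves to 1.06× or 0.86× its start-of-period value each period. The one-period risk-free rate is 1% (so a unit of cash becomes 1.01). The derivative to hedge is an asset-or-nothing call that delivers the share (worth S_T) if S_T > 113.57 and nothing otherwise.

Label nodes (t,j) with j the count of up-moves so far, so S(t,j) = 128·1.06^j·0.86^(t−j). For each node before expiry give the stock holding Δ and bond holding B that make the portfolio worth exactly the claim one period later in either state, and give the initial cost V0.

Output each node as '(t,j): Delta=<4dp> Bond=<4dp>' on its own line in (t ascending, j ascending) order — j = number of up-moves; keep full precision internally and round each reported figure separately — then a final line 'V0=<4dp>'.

No-arbitrage ⇒ martingale measure with p* = (R−d)/(u−d) = 0.7500.
Terminal values V(2,·): V(2,0)=0.0000, V(2,1)=116.6848, V(2,2)=143.8208
Node (1,0) S=110.0800: V=(p*·116.6848+(1−p*)·0.0000)/1.01=86.6471; Δ=(116.6848−0.0000)/(116.6848−94.6688)=5.3000; B=V−Δ·S=-496.7769
Node (1,1) S=135.6800: V=(p*·143.8208+(1−p*)·116.6848)/1.01=135.6800; Δ=(143.8208−116.6848)/(143.8208−116.6848)=1.0000; B=V−Δ·S=0.0000
Node (0,0) S=128.0000: V=(p*·135.6800+(1−p*)·86.6471)/1.01=122.1998; Δ=(135.6800−86.6471)/(135.6800−110.0800)=1.9153; B=V−Δ·S=-122.9646
Root portfolio cost Δ·128+B reproduces V0=122.1998.

(0,0): Delta=1.9153 Bond=-122.9646
(1,0): Delta=5.3000 Bond=-496.7769
(1,1): Delta=1.0000 Bond=0.0000
V0=122.1998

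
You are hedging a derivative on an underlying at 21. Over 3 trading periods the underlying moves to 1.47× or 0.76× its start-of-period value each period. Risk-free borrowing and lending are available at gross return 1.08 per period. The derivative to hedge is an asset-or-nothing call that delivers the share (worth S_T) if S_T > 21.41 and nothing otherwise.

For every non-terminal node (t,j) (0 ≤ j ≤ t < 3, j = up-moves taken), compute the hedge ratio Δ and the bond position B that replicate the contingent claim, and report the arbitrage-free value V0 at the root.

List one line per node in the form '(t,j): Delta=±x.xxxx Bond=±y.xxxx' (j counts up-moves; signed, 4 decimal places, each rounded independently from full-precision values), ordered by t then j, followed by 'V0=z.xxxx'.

Since d<R<u, set p* = (R−d)/(u−d) = 0.4507; price each node as the discounted p*-expectation of its children.
Terminal values V(3,·): V(3,0)=0.0000, V(3,1)=0.0000, V(3,2)=34.4880, V(3,3)=66.7070
(2,0): S=12.1296. Δ = (V_up−V_dn)/(S_up−S_dn) = (0.0000−0.0000)/(17.8305−9.2185) = 0.0000. V = [p*·0.0000 + (1−p*)·0.0000]/1.08 = 0.0000. B = V − Δ·S = 0.0000.
(2,1): S=23.4612. Δ = (V_up−V_dn)/(S_up−S_dn) = (34.4880−0.0000)/(34.4880−17.8305) = 2.0704. V = [p*·34.4880 + (1−p*)·0.0000]/1.08 = 14.3925. B = V − Δ·S = -34.1821.
(2,2): S=45.3789. Δ = (V_up−V_dn)/(S_up−S_dn) = (66.7070−34.4880)/(66.7070−34.4880) = 1.0000. V = [p*·66.7070 + (1−p*)·34.4880]/1.08 = 45.3789. B = V − Δ·S = 0.0000.
(1,0): S=15.9600. Δ = (V_up−V_dn)/(S_up−S_dn) = (14.3925−0.0000)/(23.4612−12.1296) = 1.2701. V = [p*·14.3925 + (1−p*)·0.0000]/1.08 = 6.0062. B = V − Δ·S = -14.2648.
(1,1): S=30.8700. Δ = (V_up−V_dn)/(S_up−S_dn) = (45.3789−14.3925)/(45.3789−23.4612) = 1.4138. V = [p*·45.3789 + (1−p*)·14.3925]/1.08 = 26.2576. B = V − Δ·S = -17.3853.
(0,0): S=21.0000. Δ = (V_up−V_dn)/(S_up−S_dn) = (26.2576−6.0062)/(30.8700−15.9600) = 1.3582. V = [p*·26.2576 + (1−p*)·6.0062]/1.08 = 14.0126. B = V − Δ·S = -14.5104.
The time-0 hedge costs 14.0126, which is the no-arbitrage price.

(0,0): Delta=1.3582 Bond=-14.5104
(1,0): Delta=1.2701 Bond=-14.2648
(1,1): Delta=1.4138 Bond=-17.3853
(2,0): Delta=0.0000 Bond=0.0000
(2,1): Delta=2.0704 Bond=-34.1821
(2,2): Delta=1.0000 Bond=0.0000
V0=14.0126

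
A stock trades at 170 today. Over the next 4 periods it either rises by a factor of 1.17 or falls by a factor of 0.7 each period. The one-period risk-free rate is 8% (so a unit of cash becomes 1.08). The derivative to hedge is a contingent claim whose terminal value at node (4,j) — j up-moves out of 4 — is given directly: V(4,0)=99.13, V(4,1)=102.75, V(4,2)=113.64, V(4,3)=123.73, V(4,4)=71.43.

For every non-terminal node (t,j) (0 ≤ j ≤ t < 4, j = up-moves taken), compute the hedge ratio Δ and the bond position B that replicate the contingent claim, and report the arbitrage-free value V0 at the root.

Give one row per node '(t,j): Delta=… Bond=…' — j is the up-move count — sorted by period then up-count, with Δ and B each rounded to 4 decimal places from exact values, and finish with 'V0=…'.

No-arbitrage ⇒ martingale measure with p* = (R−d)/(u−d) = 0.8085.
At expiry t=4: V(4,0)=99.1300, V(4,1)=102.7500, V(4,2)=113.6400, V(4,3)=123.7300, V(4,4)=71.4300
Node (3,0) S=58.3100: V=(p*·102.7500+(1−p*)·99.1300)/1.08=94.4970; Δ=(102.7500−99.1300)/(68.2227−40.8170)=0.1321; B=V−Δ·S=86.7949
Node (3,1) S=97.4610: V=(p*·113.6400+(1−p*)·102.7500)/1.08=103.2914; Δ=(113.6400−102.7500)/(114.0294−68.2227)=0.2377; B=V−Δ·S=80.1212
Node (3,2) S=162.8991: V=(p*·123.7300+(1−p*)·113.6400)/1.08=112.7758; Δ=(123.7300−113.6400)/(190.5919−114.0294)=0.1318; B=V−Δ·S=91.3077
Node (3,3) S=272.2742: V=(p*·71.4300+(1−p*)·123.7300)/1.08=75.4119; Δ=(71.4300−123.7300)/(318.5608−190.5919)=-0.4087; B=V−Δ·S=186.6885
Node (2,0) S=83.3000: V=(p*·103.2914+(1−p*)·94.4970)/1.08=94.0809; Δ=(103.2914−94.4970)/(97.4610−58.3100)=0.2246; B=V−Δ·S=75.3695
Node (2,1) S=139.2300: V=(p*·112.7758+(1−p*)·103.2914)/1.08=102.7404; Δ=(112.7758−103.2914)/(162.8991−97.4610)=0.1449; B=V−Δ·S=82.5608
Node (2,2) S=232.7130: V=(p*·75.4119+(1−p*)·112.7758)/1.08=76.4507; Δ=(75.4119−112.7758)/(272.2742−162.8991)=-0.3416; B=V−Δ·S=155.9483
Node (1,0) S=119.0000: V=(p*·102.7404+(1−p*)·94.0809)/1.08=93.5946; Δ=(102.7404−94.0809)/(139.2300−83.3000)=0.1548; B=V−Δ·S=75.1701
Node (1,1) S=198.9000: V=(p*·76.4507+(1−p*)·102.7404)/1.08=75.4490; Δ=(76.4507−102.7404)/(232.7130−139.2300)=-0.2812; B=V−Δ·S=131.3846
Node (0,0) S=170.0000: V=(p*·75.4490+(1−p*)·93.5946)/1.08=73.0775; Δ=(75.4490−93.5946)/(198.9000−119.0000)=-0.2271; B=V−Δ·S=111.6853
Root portfolio cost Δ·170+B reproduces V0=73.0775.

(0,0): Delta=-0.2271 Bond=111.6853
(1,0): Delta=0.1548 Bond=75.1701
(1,1): Delta=-0.2812 Bond=131.3846
(2,0): Delta=0.2246 Bond=75.3695
(2,1): Delta=0.1449 Bond=82.5608
(2,2): Delta=-0.3416 Bond=155.9483
(3,0): Delta=0.1321 Bond=86.7949
(3,1): Delta=0.2377 Bond=80.1212
(3,2): Delta=0.1318 Bond=91.3077
(3,3): Delta=-0.4087 Bond=186.6885
V0=73.0775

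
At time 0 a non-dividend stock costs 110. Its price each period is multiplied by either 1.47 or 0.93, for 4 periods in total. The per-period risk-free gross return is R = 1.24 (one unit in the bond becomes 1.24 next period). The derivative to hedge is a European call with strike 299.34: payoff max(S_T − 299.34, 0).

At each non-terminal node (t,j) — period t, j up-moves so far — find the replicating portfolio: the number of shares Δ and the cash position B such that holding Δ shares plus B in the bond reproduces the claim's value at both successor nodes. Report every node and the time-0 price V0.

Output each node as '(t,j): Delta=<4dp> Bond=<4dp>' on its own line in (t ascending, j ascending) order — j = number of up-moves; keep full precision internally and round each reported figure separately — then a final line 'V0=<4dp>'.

(0,0): Delta=0.4105 Bond=-31.8128
(1,0): Delta=0.0994 Bond=-7.6262
(1,1): Delta=0.5565 Bond=-63.0574
(2,0): Delta=0.0000 Bond=0.0000
(2,1): Delta=0.1461 Bond=-16.4727
(2,2): Delta=0.7491 Bond=-123.9824
(3,0): Delta=0.0000 Bond=0.0000
(3,1): Delta=0.0000 Bond=0.0000
(3,2): Delta=0.2146 Bond=-35.5810
(3,3): Delta=1.0000 Bond=-241.4032
V0=13.3377

No-arbitrage ⇒ martingale measure with p* = (R−d)/(u−d) = 0.5741.
At expiry t=4: V(4,0)=0.0000, V(4,1)=0.0000, V(4,2)=0.0000, V(4,3)=25.6183, V(4,4)=214.3038
  t=3,j=0: stock 88.4793 → up 130.0645 (V=0.0000), down 82.2857 (V=0.0000). Price 0.0000; hedge Δ=0.0000, bond B=0.0000.
  t=3,j=1: stock 139.8543 → up 205.5859 (V=0.0000), down 130.0645 (V=0.0000). Price 0.0000; hedge Δ=0.0000, bond B=0.0000.
  t=3,j=2: stock 221.0601 → up 324.9583 (V=25.6183), down 205.5859 (V=0.0000). Price 11.8603; hedge Δ=0.2146, bond B=-35.5810.
  t=3,j=3: stock 349.4175 → up 513.6438 (V=214.3038), down 324.9583 (V=25.6183). Price 108.0143; hedge Δ=1.0000, bond B=-241.4032.
  t=2,j=0: stock 95.1390 → up 139.8543 (V=0.0000), down 88.4793 (V=0.0000). Price 0.0000; hedge Δ=0.0000, bond B=0.0000.
  t=2,j=1: stock 150.3810 → up 221.0601 (V=11.8603), down 139.8543 (V=0.0000). Price 5.4909; hedge Δ=0.1461, bond B=-16.4727.
  t=2,j=2: stock 237.6990 → up 349.4175 (V=108.0143), down 221.0601 (V=11.8603). Price 54.0805; hedge Δ=0.7491, bond B=-123.9824.
  t=1,j=0: stock 102.3000 → up 150.3810 (V=5.4909), down 95.1390 (V=0.0000). Price 2.5421; hedge Δ=0.0994, bond B=-7.6262.
  t=1,j=1: stock 161.7000 → up 237.6990 (V=54.0805), down 150.3810 (V=5.4909). Price 26.9233; hedge Δ=0.5565, bond B=-63.0574.
  t=0,j=0: stock 110.0000 → up 161.7000 (V=26.9233), down 102.3000 (V=2.5421). Price 13.3377; hedge Δ=0.4105, bond B=-31.8128.
Self-financing check: at every node Δ·S+B equals the discounted successor values.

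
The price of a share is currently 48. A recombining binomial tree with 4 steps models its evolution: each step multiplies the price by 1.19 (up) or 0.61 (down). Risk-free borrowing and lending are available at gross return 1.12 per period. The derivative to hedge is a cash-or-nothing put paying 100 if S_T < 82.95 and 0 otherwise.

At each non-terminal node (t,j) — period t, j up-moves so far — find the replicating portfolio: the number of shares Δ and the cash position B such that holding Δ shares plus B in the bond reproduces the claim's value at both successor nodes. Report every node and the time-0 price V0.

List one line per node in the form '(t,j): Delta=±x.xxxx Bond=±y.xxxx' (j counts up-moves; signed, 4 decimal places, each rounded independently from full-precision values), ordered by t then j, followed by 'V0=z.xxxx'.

(0,0): Delta=-1.7382 Bond=108.9937
(1,0): Delta=0.0000 Bond=71.1780
(1,1): Delta=-1.8605 Bond=129.0585
(2,0): Delta=0.0000 Bond=79.7194
(2,1): Delta=0.0000 Bond=79.7194
(2,2): Delta=-1.9914 Bond=153.4432
(3,0): Delta=0.0000 Bond=89.2857
(3,1): Delta=0.0000 Bond=89.2857
(3,2): Delta=0.0000 Bond=89.2857
(3,3): Delta=-2.1315 Bond=183.1897
V0=25.5594

Under the risk-neutral measure, an up-move has probability p* = (R−d)/(u−d) = 0.8793 and values discount at R = 1.12.
Payoff layer (t=4): V(4,0)=100.0000, V(4,1)=100.0000, V(4,2)=100.0000, V(4,3)=100.0000, V(4,4)=0.0000
(3,0): S=10.8951. Δ = (V_up−V_dn)/(S_up−S_dn) = (100.0000−100.0000)/(12.9652−6.6460) = 0.0000. V = [p*·100.0000 + (1−p*)·100.0000]/1.12 = 89.2857. B = V − Δ·S = 89.2857.
(3,1): S=21.2544. Δ = (V_up−V_dn)/(S_up−S_dn) = (100.0000−100.0000)/(25.2927−12.9652) = 0.0000. V = [p*·100.0000 + (1−p*)·100.0000]/1.12 = 89.2857. B = V − Δ·S = 89.2857.
(3,2): S=41.4634. Δ = (V_up−V_dn)/(S_up−S_dn) = (100.0000−100.0000)/(49.3415−25.2927) = 0.0000. V = [p*·100.0000 + (1−p*)·100.0000]/1.12 = 89.2857. B = V − Δ·S = 89.2857.
(3,3): S=80.8876. Δ = (V_up−V_dn)/(S_up−S_dn) = (0.0000−100.0000)/(96.2563−49.3415) = -2.1315. V = [p*·0.0000 + (1−p*)·100.0000]/1.12 = 10.7759. B = V − Δ·S = 183.1897.
(2,0): S=17.8608. Δ = (V_up−V_dn)/(S_up−S_dn) = (89.2857−89.2857)/(21.2544−10.8951) = 0.0000. V = [p*·89.2857 + (1−p*)·89.2857]/1.12 = 79.7194. B = V − Δ·S = 79.7194.
(2,1): S=34.8432. Δ = (V_up−V_dn)/(S_up−S_dn) = (89.2857−89.2857)/(41.4634−21.2544) = 0.0000. V = [p*·89.2857 + (1−p*)·89.2857]/1.12 = 79.7194. B = V − Δ·S = 79.7194.
(2,2): S=67.9728. Δ = (V_up−V_dn)/(S_up−S_dn) = (10.7759−89.2857)/(80.8876−41.4634) = -1.9914. V = [p*·10.7759 + (1−p*)·89.2857]/1.12 = 18.0814. B = V − Δ·S = 153.4432.
(1,0): S=29.2800. Δ = (V_up−V_dn)/(S_up−S_dn) = (79.7194−79.7194)/(34.8432−17.8608) = 0.0000. V = [p*·79.7194 + (1−p*)·79.7194]/1.12 = 71.1780. B = V − Δ·S = 71.1780.
(1,1): S=57.1200. Δ = (V_up−V_dn)/(S_up−S_dn) = (18.0814−79.7194)/(67.9728−34.8432) = -1.8605. V = [p*·18.0814 + (1−p*)·79.7194]/1.12 = 22.7861. B = V − Δ·S = 129.0585.
(0,0): S=48.0000. Δ = (V_up−V_dn)/(S_up−S_dn) = (22.7861−71.1780)/(57.1200−29.2800) = -1.7382. V = [p*·22.7861 + (1−p*)·71.1780]/1.12 = 25.5594. B = V − Δ·S = 108.9937.
Root portfolio cost Δ·48+B reproduces V0=25.5594.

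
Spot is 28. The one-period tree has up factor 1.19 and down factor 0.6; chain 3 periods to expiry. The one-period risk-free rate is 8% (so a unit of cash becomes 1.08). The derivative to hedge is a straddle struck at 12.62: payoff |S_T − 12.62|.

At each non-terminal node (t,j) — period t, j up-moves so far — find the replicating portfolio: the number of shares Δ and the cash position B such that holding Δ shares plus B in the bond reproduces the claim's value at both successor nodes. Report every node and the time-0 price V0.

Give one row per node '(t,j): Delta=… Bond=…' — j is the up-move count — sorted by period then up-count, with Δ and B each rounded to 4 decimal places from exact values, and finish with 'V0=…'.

The replicating-portfolio and risk-neutral prices coincide; use p* = (1.08−0.6)/(1.19−0.6) = 0.8136 for the latter.
Terminal payoffs: V(3,0)=6.5720, V(3,1)=0.6248, V(3,2)=11.1705, V(3,3)=34.5645
Node (2,0) S=10.0800: V=(p*·0.6248+(1−p*)·6.5720)/1.08=1.6052; Δ=(0.6248−6.5720)/(11.9952−6.0480)=-1.0000; B=V−Δ·S=11.6852
Node (2,1) S=19.9920: V=(p*·11.1705+(1−p*)·0.6248)/1.08=8.5225; Δ=(11.1705−0.6248)/(23.7905−11.9952)=0.8941; B=V−Δ·S=-9.3515
Node (2,2) S=39.6508: V=(p*·34.5645+(1−p*)·11.1705)/1.08=27.9656; Δ=(34.5645−11.1705)/(47.1845−23.7905)=1.0000; B=V−Δ·S=-11.6852
Node (1,0) S=16.8000: V=(p*·8.5225+(1−p*)·1.6052)/1.08=6.6971; Δ=(8.5225−1.6052)/(19.9920−10.0800)=0.6979; B=V−Δ·S=-5.0272
Node (1,1) S=33.3200: V=(p*·27.9656+(1−p*)·8.5225)/1.08=22.5376; Δ=(27.9656−8.5225)/(39.6508−19.9920)=0.9890; B=V−Δ·S=-10.4168
Node (0,0) S=28.0000: V=(p*·22.5376+(1−p*)·6.6971)/1.08=18.1336; Δ=(22.5376−6.6971)/(33.3200−16.8000)=0.9589; B=V−Δ·S=-8.7147
Self-financing check: at every node Δ·S+B equals the discounted successor values.

(0,0): Delta=0.9589 Bond=-8.7147
(1,0): Delta=0.6979 Bond=-5.0272
(1,1): Delta=0.9890 Bond=-10.4168
(2,0): Delta=-1.0000 Bond=11.6852
(2,1): Delta=0.8941 Bond=-9.3515
(2,2): Delta=1.0000 Bond=-11.6852
V0=18.1336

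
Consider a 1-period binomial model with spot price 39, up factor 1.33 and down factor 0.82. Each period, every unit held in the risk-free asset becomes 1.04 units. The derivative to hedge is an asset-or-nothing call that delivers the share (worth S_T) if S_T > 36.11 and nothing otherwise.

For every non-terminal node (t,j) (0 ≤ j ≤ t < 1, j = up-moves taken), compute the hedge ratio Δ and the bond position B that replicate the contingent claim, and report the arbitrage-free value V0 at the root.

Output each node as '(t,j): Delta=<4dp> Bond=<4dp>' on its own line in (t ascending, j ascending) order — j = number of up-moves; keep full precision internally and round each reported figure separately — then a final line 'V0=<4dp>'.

(0,0): Delta=2.6078 Bond=-80.1912
V0=21.5147

No-arbitrage ⇒ martingale measure with p* = (R−d)/(u−d) = 0.4314.
Terminal payoffs: V(1,0)=0.0000, V(1,1)=51.8700
  t=0,j=0: stock 39.0000 → up 51.8700 (V=51.8700), down 31.9800 (V=0.0000). Price 21.5147; hedge Δ=2.6078, bond B=-80.1912.
Self-financing check: at every node Δ·S+B equals the discounted successor values.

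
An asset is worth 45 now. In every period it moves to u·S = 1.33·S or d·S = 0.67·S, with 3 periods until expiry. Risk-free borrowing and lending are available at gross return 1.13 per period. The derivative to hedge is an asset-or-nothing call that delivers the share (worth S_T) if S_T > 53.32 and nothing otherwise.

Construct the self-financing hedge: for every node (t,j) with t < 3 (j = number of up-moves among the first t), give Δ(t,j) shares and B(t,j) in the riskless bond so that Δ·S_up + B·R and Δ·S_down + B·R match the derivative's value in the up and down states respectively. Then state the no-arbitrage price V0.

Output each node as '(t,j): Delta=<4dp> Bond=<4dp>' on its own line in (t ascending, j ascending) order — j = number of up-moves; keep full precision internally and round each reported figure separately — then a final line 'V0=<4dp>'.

(0,0): Delta=1.2670 Bond=-15.8495
(1,0): Delta=1.6531 Bond=-29.5514
(1,1): Delta=1.1824 Bond=-12.8484
(2,0): Delta=0.0000 Bond=0.0000
(2,1): Delta=2.0152 Bond=-47.9119
(2,2): Delta=1.0000 Bond=0.0000
V0=41.1639

Since d<R<u, set p* = (R−d)/(u−d) = 0.6970; price each node as the discounted p*-expectation of its children.
Terminal payoffs: V(3,0)=0.0000, V(3,1)=0.0000, V(3,2)=53.3323, V(3,3)=105.8687
Node (2,0) S=20.2005: V=(p*·0.0000+(1−p*)·0.0000)/1.13=0.0000; Δ=(0.0000−0.0000)/(26.8667−13.5343)=0.0000; B=V−Δ·S=0.0000
Node (2,1) S=40.0995: V=(p*·53.3323+(1−p*)·0.0000)/1.13=32.8947; Δ=(53.3323−0.0000)/(53.3323−26.8667)=2.0152; B=V−Δ·S=-47.9119
Node (2,2) S=79.6005: V=(p*·105.8687+(1−p*)·53.3323)/1.13=79.6005; Δ=(105.8687−53.3323)/(105.8687−53.3323)=1.0000; B=V−Δ·S=0.0000
Node (1,0) S=30.1500: V=(p*·32.8947+(1−p*)·0.0000)/1.13=20.2890; Δ=(32.8947−0.0000)/(40.0995−20.2005)=1.6531; B=V−Δ·S=-29.5514
Node (1,1) S=59.8500: V=(p*·79.6005+(1−p*)·32.8947)/1.13=57.9179; Δ=(79.6005−32.8947)/(79.6005−40.0995)=1.1824; B=V−Δ·S=-12.8484
Node (0,0) S=45.0000: V=(p*·57.9179+(1−p*)·20.2890)/1.13=41.1639; Δ=(57.9179−20.2890)/(59.8500−30.1500)=1.2670; B=V−Δ·S=-15.8495
Check: Δ(0,0)·S0 + B(0,0) = 41.1639 = V0.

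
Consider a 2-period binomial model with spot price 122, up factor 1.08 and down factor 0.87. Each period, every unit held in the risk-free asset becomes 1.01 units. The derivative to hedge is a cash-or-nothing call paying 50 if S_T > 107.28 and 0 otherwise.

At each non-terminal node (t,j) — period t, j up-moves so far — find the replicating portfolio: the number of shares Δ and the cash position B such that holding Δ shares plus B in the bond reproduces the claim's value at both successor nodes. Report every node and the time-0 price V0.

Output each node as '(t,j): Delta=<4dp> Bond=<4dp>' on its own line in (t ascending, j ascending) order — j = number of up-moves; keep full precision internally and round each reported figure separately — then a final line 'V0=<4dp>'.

Under the risk-neutral measure, an up-move has probability p* = (R−d)/(u−d) = 0.6667 and values discount at R = 1.01.
At expiry t=2: V(2,0)=0.0000, V(2,1)=50.0000, V(2,2)=50.0000
(1,0): S=106.1400. Δ = (V_up−V_dn)/(S_up−S_dn) = (50.0000−0.0000)/(114.6312−92.3418) = 2.2432. V = [p*·50.0000 + (1−p*)·0.0000]/1.01 = 33.0033. B = V − Δ·S = -205.0919.
(1,1): S=131.7600. Δ = (V_up−V_dn)/(S_up−S_dn) = (50.0000−50.0000)/(142.3008−114.6312) = 0.0000. V = [p*·50.0000 + (1−p*)·50.0000]/1.01 = 49.5050. B = V − Δ·S = 49.5050.
(0,0): S=122.0000. Δ = (V_up−V_dn)/(S_up−S_dn) = (49.5050−33.0033)/(131.7600−106.1400) = 0.6441. V = [p*·49.5050 + (1−p*)·33.0033]/1.01 = 43.5687. B = V − Δ·S = -35.0106.
Self-financing check: at every node Δ·S+B equals the discounted successor values.

(0,0): Delta=0.6441 Bond=-35.0106
(1,0): Delta=2.2432 Bond=-205.0919
(1,1): Delta=0.0000 Bond=49.5050
V0=43.5687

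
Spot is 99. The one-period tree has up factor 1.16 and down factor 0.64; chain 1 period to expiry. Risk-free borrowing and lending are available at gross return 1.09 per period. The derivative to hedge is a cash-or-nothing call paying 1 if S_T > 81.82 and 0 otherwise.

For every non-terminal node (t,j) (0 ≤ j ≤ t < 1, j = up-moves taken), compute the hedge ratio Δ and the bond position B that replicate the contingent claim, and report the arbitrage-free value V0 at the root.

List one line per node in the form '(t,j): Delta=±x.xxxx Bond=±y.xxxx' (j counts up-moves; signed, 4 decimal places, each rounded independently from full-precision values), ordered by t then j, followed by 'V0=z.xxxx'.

No-arbitrage ⇒ martingale measure with p* = (R−d)/(u−d) = 0.8654.
Terminal values V(1,·): V(1,0)=0.0000, V(1,1)=1.0000
  t=0,j=0: stock 99.0000 → up 114.8400 (V=1.0000), down 63.3600 (V=0.0000). Price 0.7939; hedge Δ=0.0194, bond B=-1.1291.
Each (Δ,B) replicates both successor values, so the strategy is self-financing and V0 is arbitrage-free.

(0,0): Delta=0.0194 Bond=-1.1291
V0=0.7939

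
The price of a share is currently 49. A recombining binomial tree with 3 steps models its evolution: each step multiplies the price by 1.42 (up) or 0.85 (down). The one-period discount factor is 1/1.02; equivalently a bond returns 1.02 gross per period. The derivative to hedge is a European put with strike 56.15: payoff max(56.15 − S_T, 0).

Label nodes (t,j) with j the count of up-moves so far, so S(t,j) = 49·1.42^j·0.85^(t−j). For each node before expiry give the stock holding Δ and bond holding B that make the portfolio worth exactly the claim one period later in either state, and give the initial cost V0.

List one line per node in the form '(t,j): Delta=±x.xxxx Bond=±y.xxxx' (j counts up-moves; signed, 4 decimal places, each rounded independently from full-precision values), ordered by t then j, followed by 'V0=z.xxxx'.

Under the risk-neutral measure, an up-move has probability p* = (R−d)/(u−d) = 0.2982 and values discount at R = 1.02.
Terminal payoffs: V(3,0)=26.0579, V(3,1)=5.8785, V(3,2)=0.0000, V(3,3)=0.0000
  t=2,j=0: stock 35.4025 → up 50.2715 (V=5.8785), down 30.0921 (V=26.0579). Price 19.6465; hedge Δ=-1.0000, bond B=55.0490.
  t=2,j=1: stock 59.1430 → up 83.9831 (V=0.0000), down 50.2715 (V=5.8785). Price 4.0443; hedge Δ=-0.1744, bond B=14.3574.
  t=2,j=2: stock 98.8036 → up 140.3011 (V=0.0000), down 83.9831 (V=0.0000). Price 0.0000; hedge Δ=0.0000, bond B=0.0000.
  t=1,j=0: stock 41.6500 → up 59.1430 (V=4.0443), down 35.4025 (V=19.6465). Price 14.6993; hedge Δ=-0.6572, bond B=42.0715.
  t=1,j=1: stock 69.5800 → up 98.8036 (V=0.0000), down 59.1430 (V=4.0443). Price 2.7825; hedge Δ=-0.1020, bond B=9.8778.
  t=0,j=0: stock 49.0000 → up 69.5800 (V=2.7825), down 41.6500 (V=14.6993). Price 10.9266; hedge Δ=-0.4267, bond B=31.8332.
The time-0 hedge costs 10.9266, which is the no-arbitrage price.

(0,0): Delta=-0.4267 Bond=31.8332
(1,0): Delta=-0.6572 Bond=42.0715
(1,1): Delta=-0.1020 Bond=9.8778
(2,0): Delta=-1.0000 Bond=55.0490
(2,1): Delta=-0.1744 Bond=14.3574
(2,2): Delta=0.0000 Bond=0.0000
V0=10.9266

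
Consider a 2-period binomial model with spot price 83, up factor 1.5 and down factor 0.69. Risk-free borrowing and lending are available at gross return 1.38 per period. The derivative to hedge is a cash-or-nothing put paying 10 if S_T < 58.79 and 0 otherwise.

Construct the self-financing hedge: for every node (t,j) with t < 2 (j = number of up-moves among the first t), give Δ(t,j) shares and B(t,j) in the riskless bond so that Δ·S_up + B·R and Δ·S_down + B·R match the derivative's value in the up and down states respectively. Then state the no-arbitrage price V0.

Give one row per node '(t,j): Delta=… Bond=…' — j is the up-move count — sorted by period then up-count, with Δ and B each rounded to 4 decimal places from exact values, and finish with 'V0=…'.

The replicating-portfolio and risk-neutral prices coincide; use p* = (1.38−0.69)/(1.5−0.69) = 0.8519 for the latter.
Terminal payoffs: V(2,0)=10.0000, V(2,1)=0.0000, V(2,2)=0.0000
Node (1,0) S=57.2700: V=(p*·0.0000+(1−p*)·10.0000)/1.38=1.0735; Δ=(0.0000−10.0000)/(85.9050−39.5163)=-0.2156; B=V−Δ·S=13.4192
Node (1,1) S=124.5000: V=(p*·0.0000+(1−p*)·0.0000)/1.38=0.0000; Δ=(0.0000−0.0000)/(186.7500−85.9050)=0.0000; B=V−Δ·S=0.0000
Node (0,0) S=83.0000: V=(p*·0.0000+(1−p*)·1.0735)/1.38=0.1152; Δ=(0.0000−1.0735)/(124.5000−57.2700)=-0.0160; B=V−Δ·S=1.4406
Self-financing check: at every node Δ·S+B equals the discounted successor values.

(0,0): Delta=-0.0160 Bond=1.4406
(1,0): Delta=-0.2156 Bond=13.4192
(1,1): Delta=0.0000 Bond=0.0000
V0=0.1152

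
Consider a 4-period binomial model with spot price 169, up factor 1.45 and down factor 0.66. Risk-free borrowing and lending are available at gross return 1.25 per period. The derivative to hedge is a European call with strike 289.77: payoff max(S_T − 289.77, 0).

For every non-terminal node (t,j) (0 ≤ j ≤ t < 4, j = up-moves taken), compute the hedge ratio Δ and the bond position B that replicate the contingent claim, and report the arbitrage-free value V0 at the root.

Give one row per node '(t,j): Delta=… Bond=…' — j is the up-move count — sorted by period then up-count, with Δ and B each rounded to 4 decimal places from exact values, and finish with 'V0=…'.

(0,0): Delta=0.7319 Bond=-56.7288
(1,0): Delta=0.2037 Bond=-11.9944
(1,1): Delta=0.8134 Bond=-90.8828
(2,0): Delta=0.0000 Bond=0.0000
(2,1): Delta=0.2351 Bond=-20.0753
(2,2): Delta=0.9026 Bond=-145.3079
(3,0): Delta=0.0000 Bond=0.0000
(3,1): Delta=0.0000 Bond=0.0000
(3,2): Delta=0.2714 Bond=-33.6006
(3,3): Delta=1.0000 Bond=-231.8160
V0=66.9579

Risk-neutral probability p* = (R−d)/(u−d) = (1.25−0.66)/(1.45−0.66) = 0.7468.
Terminal values V(4,·): V(4,0)=0.0000, V(4,1)=0.0000, V(4,2)=0.0000, V(4,3)=50.2736, V(4,4)=457.2956
(3,0): S=48.5868. Δ = (V_up−V_dn)/(S_up−S_dn) = (0.0000−0.0000)/(70.4509−32.0673) = 0.0000. V = [p*·0.0000 + (1−p*)·0.0000]/1.25 = 0.0000. B = V − Δ·S = 0.0000.
(3,1): S=106.7438. Δ = (V_up−V_dn)/(S_up−S_dn) = (0.0000−0.0000)/(154.7785−70.4509) = 0.0000. V = [p*·0.0000 + (1−p*)·0.0000]/1.25 = 0.0000. B = V − Δ·S = 0.0000.
(3,2): S=234.5129. Δ = (V_up−V_dn)/(S_up−S_dn) = (50.2736−0.0000)/(340.0436−154.7785) = 0.2714. V = [p*·50.2736 + (1−p*)·0.0000]/1.25 = 30.0369. B = V − Δ·S = -33.6006.
(3,3): S=515.2176. Δ = (V_up−V_dn)/(S_up−S_dn) = (457.2956−50.2736)/(747.0656−340.0436) = 1.0000. V = [p*·457.2956 + (1−p*)·50.2736]/1.25 = 283.4016. B = V − Δ·S = -231.8160.
(2,0): S=73.6164. Δ = (V_up−V_dn)/(S_up−S_dn) = (0.0000−0.0000)/(106.7438−48.5868) = 0.0000. V = [p*·0.0000 + (1−p*)·0.0000]/1.25 = 0.0000. B = V − Δ·S = 0.0000.
(2,1): S=161.7330. Δ = (V_up−V_dn)/(S_up−S_dn) = (30.0369−0.0000)/(234.5128−106.7438) = 0.2351. V = [p*·30.0369 + (1−p*)·0.0000]/1.25 = 17.9461. B = V − Δ·S = -20.0753.
(2,2): S=355.3225. Δ = (V_up−V_dn)/(S_up−S_dn) = (283.4016−30.0369)/(515.2176−234.5129) = 0.9026. V = [p*·283.4016 + (1−p*)·30.0369]/1.25 = 175.4069. B = V − Δ·S = -145.3079.
(1,0): S=111.5400. Δ = (V_up−V_dn)/(S_up−S_dn) = (17.9461−0.0000)/(161.7330−73.6164) = 0.2037. V = [p*·17.9461 + (1−p*)·0.0000]/1.25 = 10.7222. B = V − Δ·S = -11.9944.
(1,1): S=245.0500. Δ = (V_up−V_dn)/(S_up−S_dn) = (175.4069−17.9461)/(355.3225−161.7330) = 0.8134. V = [p*·175.4069 + (1−p*)·17.9461]/1.25 = 108.4347. B = V − Δ·S = -90.8828.
(0,0): S=169.0000. Δ = (V_up−V_dn)/(S_up−S_dn) = (108.4347−10.7222)/(245.0500−111.5400) = 0.7319. V = [p*·108.4347 + (1−p*)·10.7222]/1.25 = 66.9579. B = V − Δ·S = -56.7288.
Check: Δ(0,0)·S0 + B(0,0) = 66.9579 = V0.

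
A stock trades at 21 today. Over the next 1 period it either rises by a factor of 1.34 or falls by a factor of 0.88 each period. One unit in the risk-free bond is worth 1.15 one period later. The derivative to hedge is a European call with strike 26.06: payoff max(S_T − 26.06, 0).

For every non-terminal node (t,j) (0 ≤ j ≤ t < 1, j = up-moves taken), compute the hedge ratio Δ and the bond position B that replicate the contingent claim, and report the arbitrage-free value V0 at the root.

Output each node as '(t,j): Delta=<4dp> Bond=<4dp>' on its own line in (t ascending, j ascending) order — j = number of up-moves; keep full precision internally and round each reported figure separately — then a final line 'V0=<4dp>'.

Since d<R<u, set p* = (R−d)/(u−d) = 0.5870; price each node as the discounted p*-expectation of its children.
Terminal payoffs: V(1,0)=0.0000, V(1,1)=2.0800
Node (0,0) S=21.0000: V=(p*·2.0800+(1−p*)·0.0000)/1.15=1.0616; Δ=(2.0800−0.0000)/(28.1400−18.4800)=0.2153; B=V−Δ·S=-3.4601
Self-financing check: at every node Δ·S+B equals the discounted successor values.

(0,0): Delta=0.2153 Bond=-3.4601
V0=1.0616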